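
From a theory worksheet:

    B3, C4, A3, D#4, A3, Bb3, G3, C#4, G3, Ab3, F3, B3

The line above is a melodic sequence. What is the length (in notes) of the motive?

4

There are 12 notes; a 4-note unit gives 3 cells:
B3 C4 A3 D#4 | A3 Bb3 G3 C#4 | G3 Ab3 F3 B3
That's a consistent down a 2nd shift per cell, and no other grouping gives one.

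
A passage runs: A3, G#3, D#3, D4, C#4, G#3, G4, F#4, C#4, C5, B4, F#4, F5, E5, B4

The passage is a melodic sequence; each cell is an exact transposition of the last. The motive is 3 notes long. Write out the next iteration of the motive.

With a 3-note motive the entries are A3, D4, G4, C5, F5, each up a 4th from the previous.
Statement 6 starts on Bb5 and keeps the same exact contour: Bb5 A5 E5.

Bb5 A5 E5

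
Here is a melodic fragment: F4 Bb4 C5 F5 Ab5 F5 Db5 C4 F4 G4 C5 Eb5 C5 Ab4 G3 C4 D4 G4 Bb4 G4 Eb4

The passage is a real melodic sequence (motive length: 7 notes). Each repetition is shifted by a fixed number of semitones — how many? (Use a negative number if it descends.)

The 7-note cells begin on F4, C4, G3 — each down a 4th from the last.
F4 to C4 spans -5 semitones.

-5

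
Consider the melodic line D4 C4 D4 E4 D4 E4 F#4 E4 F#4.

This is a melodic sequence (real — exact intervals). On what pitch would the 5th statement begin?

Unit = 3 notes; the statements start on D4, E4, F#4, moving up a 2nd each time.
Extending the heads up a 2nd: G#4 → A#4.

A#4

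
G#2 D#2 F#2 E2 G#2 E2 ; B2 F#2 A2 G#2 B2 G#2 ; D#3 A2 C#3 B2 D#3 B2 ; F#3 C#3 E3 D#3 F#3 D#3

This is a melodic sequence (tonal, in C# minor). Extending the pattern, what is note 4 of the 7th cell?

Grouping in 6s, the 4th note of each cell is E2, G#2, B2, D#3.
Extending up a 3rd: F#3 → A3 → C#4.

C#4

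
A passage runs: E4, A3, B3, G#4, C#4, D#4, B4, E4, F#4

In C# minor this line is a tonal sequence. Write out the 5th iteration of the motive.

Taking 3-note groups, the heads are E4, G#4, B4: the pattern moves up a 3rd.
Carrying on: D#5 → F#5.
From F#5 the diatonic shape gives F#5 B4 C#5.

F#5 B4 C#5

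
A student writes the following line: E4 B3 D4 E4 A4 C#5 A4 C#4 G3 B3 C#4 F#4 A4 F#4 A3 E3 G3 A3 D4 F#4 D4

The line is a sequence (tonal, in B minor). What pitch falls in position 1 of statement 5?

D3

The unit is 7 notes. Position-1 pitches of the 3 shown cells: E4, C#4, A3.
Carrying that down a 3rd forward: F#3 → D3.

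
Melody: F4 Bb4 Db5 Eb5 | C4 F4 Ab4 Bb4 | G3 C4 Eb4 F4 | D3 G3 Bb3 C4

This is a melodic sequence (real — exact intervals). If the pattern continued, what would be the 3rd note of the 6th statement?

The unit is 4 notes. Position-3 pitches of the 4 shown cells: Db5, Ab4, Eb4, Bb3.
Extending down a 4th: F3 → C3.

C3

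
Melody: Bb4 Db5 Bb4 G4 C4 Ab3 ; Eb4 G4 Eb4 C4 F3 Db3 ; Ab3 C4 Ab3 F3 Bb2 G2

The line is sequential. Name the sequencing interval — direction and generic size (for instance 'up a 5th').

down a 5th

Taking 6-note groups, the heads are Bb4, Eb4, Ab3: the pattern moves down a 5th.
From Bb4 to Eb4: down a 5th.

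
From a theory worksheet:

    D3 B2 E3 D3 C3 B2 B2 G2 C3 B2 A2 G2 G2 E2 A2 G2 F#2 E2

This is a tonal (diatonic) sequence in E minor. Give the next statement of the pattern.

Unit = 6 notes; the statements start on D3, B2, G2, moving down a 3rd each time.
From E2 the diatonic shape gives E2 C2 F#2 E2 D2 C2.

E2 C2 F#2 E2 D2 C2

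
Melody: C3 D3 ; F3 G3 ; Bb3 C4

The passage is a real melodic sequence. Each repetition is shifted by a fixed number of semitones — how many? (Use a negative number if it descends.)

With a 2-note motive the entries are C3, F3, Bb3, each up a 4th from the previous.
Counting half-steps from C3 to F3: 5.

5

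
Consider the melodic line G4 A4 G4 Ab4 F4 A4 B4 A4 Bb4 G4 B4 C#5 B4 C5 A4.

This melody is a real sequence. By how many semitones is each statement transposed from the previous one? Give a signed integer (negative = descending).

Unit = 5 notes; the statements start on G4, A4, B4, moving up a 2nd each time.
G4 to A4 spans +2 semitones.

2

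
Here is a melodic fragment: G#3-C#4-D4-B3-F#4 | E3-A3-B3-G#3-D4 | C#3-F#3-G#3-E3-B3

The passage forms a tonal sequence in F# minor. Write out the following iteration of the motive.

Taking 5-note groups, the heads are G#3, E3, C#3: the pattern moves down a 3rd.
From A2 the diatonic shape gives A2 D3 E3 C#3 G#3.

A2 D3 E3 C#3 G#3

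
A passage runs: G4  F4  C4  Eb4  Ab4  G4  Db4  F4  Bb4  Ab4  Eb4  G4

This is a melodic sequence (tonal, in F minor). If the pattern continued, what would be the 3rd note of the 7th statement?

The unit is 4 notes. Position-3 pitches of the 3 shown cells: C4, Db4, Eb4.
Carrying that up a 2nd forward: F4 → G4 → Ab4 → Bb4.

Bb4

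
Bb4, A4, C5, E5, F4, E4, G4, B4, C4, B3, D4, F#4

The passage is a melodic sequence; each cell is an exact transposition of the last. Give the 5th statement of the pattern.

With a 4-note motive the entries are Bb4, F4, C4, each down a 4th from the previous.
Extending down a 4th: G3 → D3.
So cell 5 is D3 C#3 E3 G#3.

D3 C#3 E3 G#3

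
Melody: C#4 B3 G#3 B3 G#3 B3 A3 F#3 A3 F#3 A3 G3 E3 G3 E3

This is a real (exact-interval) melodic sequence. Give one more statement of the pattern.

The 5-note cells begin on C#4, B3, A3 — each down a 2nd from the last.
From G3 the exact shape gives G3 F3 D3 F3 D3.

G3 F3 D3 F3 D3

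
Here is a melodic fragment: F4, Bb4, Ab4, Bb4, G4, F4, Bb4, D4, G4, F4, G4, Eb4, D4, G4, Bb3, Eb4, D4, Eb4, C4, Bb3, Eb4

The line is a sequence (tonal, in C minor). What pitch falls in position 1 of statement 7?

Ab2

Grouping in 7s, the 1st note of each cell is F4, D4, Bb3.
Extending down a 3rd: G3 → Eb3 → C3 → Ab2.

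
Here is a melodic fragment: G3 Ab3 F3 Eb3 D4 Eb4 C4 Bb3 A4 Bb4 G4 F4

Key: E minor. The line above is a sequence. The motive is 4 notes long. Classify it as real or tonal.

real

Each cell has the same semitone pattern (1, -3, -2) — intervals are preserved exactly.
And Ab3 lies outside E minor, so the sequence is real rather than tonal.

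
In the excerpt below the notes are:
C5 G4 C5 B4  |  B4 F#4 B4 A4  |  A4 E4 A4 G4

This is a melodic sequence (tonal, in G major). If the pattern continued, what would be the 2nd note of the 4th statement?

D4

Grouping in 4s, the 2nd note of each cell is G4, F#4, E4.
From E4, down a 2nd gives D4.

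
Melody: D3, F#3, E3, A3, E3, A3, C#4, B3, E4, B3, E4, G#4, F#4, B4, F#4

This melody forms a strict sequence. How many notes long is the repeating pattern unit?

5

Try groups of 5 (3 cells in 15 notes):
D3 F#3 E3 A3 E3 | A3 C#4 B3 E4 B3 | E4 G#4 F#4 B4 F#4
That's a consistent up a 5th shift per cell, and no other grouping gives one.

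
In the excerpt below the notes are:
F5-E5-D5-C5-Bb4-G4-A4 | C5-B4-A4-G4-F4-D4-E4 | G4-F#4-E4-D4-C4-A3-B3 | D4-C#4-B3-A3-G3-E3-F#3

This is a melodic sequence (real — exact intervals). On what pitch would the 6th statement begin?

Taking 7-note groups, the heads are F5, C5, G4, D4: the pattern moves down a 4th.
Continuing: A3 → E3. Statement 6 starts on E3.

E3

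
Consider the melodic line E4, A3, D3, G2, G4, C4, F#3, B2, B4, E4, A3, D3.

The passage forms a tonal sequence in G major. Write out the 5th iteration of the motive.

Unit = 4 notes; the statements start on E4, G4, B4, moving up a 3rd each time.
Continuing the starts: D5 → F#5.
So cell 5 is F#5 B4 E4 A3.

F#5 B4 E4 A3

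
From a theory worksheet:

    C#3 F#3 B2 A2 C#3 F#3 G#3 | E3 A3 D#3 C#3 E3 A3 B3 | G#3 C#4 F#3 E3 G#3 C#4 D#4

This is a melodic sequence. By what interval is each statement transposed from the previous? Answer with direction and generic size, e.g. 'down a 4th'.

up a 3rd

The 7-note cells begin on C#3, E3, G#3 — each up a 3rd from the last.
From C#3 to E3: up a 3rd.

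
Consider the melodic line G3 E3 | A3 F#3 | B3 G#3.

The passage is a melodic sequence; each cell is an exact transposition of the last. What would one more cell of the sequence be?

Unit = 2 notes; the statements start on G3, A3, B3, moving up a 2nd each time.
So cell 4 is C#4 A#3.

C#4 A#3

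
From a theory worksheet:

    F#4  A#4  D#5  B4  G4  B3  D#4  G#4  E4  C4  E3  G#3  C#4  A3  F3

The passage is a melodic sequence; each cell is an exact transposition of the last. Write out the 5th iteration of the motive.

Taking 5-note groups, the heads are F#4, B3, E3: the pattern moves down a 5th.
Continuing the starts: A2 → D2.
So cell 5 is D2 F#2 B2 G2 Eb2.

D2 F#2 B2 G2 Eb2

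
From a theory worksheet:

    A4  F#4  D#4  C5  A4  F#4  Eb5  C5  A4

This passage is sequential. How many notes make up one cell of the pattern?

Try groups of 3 (3 cells in 9 notes):
A4 F#4 D#4 | C5 A4 F#4 | Eb5 C5 A4
Each cell is the previous one up a 3rd — so the unit is 3 notes.

3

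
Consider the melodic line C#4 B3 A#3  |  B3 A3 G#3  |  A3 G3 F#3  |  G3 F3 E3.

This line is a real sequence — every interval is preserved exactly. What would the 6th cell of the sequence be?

Eb3 Db3 C3

The 3-note cells begin on C#4, B3, A3, G3 — each down a 2nd from the last.
Carrying on: F3 → Eb3.
From Eb3 the exact shape gives Eb3 Db3 C3.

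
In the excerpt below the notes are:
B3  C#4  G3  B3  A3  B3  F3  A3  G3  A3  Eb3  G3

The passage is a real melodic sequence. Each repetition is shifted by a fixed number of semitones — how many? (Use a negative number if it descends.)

The 4-note cells begin on B3, A3, G3 — each down a 2nd from the last.
B3 to A3 spans -2 semitones.

-2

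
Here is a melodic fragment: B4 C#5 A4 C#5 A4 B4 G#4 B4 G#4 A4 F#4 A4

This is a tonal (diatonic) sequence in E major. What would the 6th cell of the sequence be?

The 4-note cells begin on B4, A4, G#4 — each down a 2nd from the last.
Carrying on: F#4 → E4 → D#4.
From D#4 the diatonic shape gives D#4 E4 C#4 E4.

D#4 E4 C#4 E4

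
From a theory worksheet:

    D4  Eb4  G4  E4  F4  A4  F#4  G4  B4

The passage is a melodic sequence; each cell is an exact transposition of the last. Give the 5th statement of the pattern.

With a 3-note motive the entries are D4, E4, F#4, each up a 2nd from the previous.
Carrying on: G#4 → A#4.
From A#4 the exact shape gives A#4 B4 D#5.

A#4 B4 D#5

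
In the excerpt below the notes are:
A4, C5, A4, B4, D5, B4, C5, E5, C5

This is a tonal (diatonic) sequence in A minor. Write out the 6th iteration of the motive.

F5 A5 F5

Taking 3-note groups, the heads are A4, B4, C5: the pattern moves up a 2nd.
Extending up a 2nd: D5 → E5 → F5.
So cell 6 is F5 A5 F5.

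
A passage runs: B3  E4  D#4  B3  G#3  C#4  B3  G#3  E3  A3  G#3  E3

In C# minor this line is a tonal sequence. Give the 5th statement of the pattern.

The 4-note cells begin on B3, G#3, E3 — each down a 3rd from the last.
Carrying on: C#3 → A2.
From A2 the diatonic shape gives A2 D#3 C#3 A2.

A2 D#3 C#3 A2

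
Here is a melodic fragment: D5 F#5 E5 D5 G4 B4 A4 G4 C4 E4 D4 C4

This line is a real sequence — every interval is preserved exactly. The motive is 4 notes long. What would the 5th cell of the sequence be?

Bb2 D3 C3 Bb2

Unit = 4 notes; the statements start on D5, G4, C4, moving down a 5th each time.
Extending down a 5th: F3 → Bb2.
From Bb2 the exact shape gives Bb2 D3 C3 Bb2.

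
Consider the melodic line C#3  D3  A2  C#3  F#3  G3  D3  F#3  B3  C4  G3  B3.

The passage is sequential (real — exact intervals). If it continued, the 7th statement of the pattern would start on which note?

The 4-note cells begin on C#3, F#3, B3 — each up a 4th from the last.
Extending the heads up a 4th: E4 → A4 → D5 → G5.

G5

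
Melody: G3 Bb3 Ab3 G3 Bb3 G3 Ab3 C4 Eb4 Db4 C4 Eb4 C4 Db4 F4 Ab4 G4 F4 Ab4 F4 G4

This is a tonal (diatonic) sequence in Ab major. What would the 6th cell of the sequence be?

Unit = 7 notes; the statements start on G3, C4, F4, moving up a 4th each time.
Carrying on: Bb4 → Eb5 → Ab5.
From Ab5 the diatonic shape gives Ab5 C6 Bb5 Ab5 C6 Ab5 Bb5.

Ab5 C6 Bb5 Ab5 C6 Ab5 Bb5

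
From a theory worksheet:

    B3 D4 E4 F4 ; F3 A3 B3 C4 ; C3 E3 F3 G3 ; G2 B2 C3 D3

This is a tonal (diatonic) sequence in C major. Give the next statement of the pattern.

D2 F2 G2 A2

Unit = 4 notes; the statements start on B3, F3, C3, G2, moving down a 4th each time.
So cell 5 is D2 F2 G2 A2.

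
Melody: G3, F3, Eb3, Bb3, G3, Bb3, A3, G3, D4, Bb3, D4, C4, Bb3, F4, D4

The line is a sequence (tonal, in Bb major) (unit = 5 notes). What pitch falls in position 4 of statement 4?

Grouping in 5s, the 4th note of each cell is Bb3, D4, F4.
Each moves up a 3rd; the next is A4.

A4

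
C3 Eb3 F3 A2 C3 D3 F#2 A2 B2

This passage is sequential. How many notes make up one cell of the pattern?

9 notes total. Splitting into 3 groups of 3:
C3 Eb3 F3 | A2 C3 D3 | F#2 A2 B2
Every group is a transposition down a 3rd of the one before; no shorter unit works.

3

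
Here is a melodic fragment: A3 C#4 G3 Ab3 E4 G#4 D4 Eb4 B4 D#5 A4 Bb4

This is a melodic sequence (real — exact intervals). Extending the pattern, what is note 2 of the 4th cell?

A#5

The unit is 4 notes. Position-2 pitches of the 3 shown cells: C#4, G#4, D#5.
Each moves up a 5th; the next is A#5.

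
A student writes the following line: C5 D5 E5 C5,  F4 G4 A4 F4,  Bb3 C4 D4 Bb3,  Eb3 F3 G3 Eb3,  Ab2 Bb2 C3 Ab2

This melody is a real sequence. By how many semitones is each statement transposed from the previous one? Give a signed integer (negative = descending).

The 4-note cells begin on C5, F4, Bb3, Eb3, Ab2 — each down a 5th from the last.
C5→F4 is 65 − 72 = -7 semitones.

-7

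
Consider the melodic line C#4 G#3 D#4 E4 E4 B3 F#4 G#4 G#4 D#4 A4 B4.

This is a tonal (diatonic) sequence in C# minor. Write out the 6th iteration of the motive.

F#5 C#5 G#5 A5

The 4-note cells begin on C#4, E4, G#4 — each up a 3rd from the last.
Extending up a 3rd: B4 → D#5 → F#5.
Statement 6 starts on F#5 and keeps the same diatonic contour: F#5 C#5 G#5 A5.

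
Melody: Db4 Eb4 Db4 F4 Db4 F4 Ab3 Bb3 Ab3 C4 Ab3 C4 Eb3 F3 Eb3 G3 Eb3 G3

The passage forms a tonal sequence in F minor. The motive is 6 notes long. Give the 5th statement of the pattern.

F2 G2 F2 Ab2 F2 Ab2

With a 6-note motive the entries are Db4, Ab3, Eb3, each down a 4th from the previous.
Continuing the starts: Bb2 → F2.
So cell 5 is F2 G2 F2 Ab2 F2 Ab2.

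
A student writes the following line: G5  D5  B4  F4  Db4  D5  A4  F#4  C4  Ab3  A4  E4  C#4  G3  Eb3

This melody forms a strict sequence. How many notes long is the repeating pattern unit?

15 notes total. Splitting into 3 groups of 5:
G5 D5 B4 F4 Db4 | D5 A4 F#4 C4 Ab3 | A4 E4 C#4 G3 Eb3
Every group is a transposition down a 4th of the one before; no shorter unit works.

5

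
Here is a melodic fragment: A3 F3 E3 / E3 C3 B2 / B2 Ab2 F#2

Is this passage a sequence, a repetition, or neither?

neither

Note 2 of cell 3 is Ab2; if this were a sequence it would be G2. No unit length gives a consistent transposition pattern.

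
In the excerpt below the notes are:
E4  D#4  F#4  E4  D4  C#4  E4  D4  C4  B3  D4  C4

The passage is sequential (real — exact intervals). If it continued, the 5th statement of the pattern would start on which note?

Unit = 4 notes; the statements start on E4, D4, C4, moving down a 2nd each time.
Extending the heads down a 2nd: Bb3 → Ab3.

Ab3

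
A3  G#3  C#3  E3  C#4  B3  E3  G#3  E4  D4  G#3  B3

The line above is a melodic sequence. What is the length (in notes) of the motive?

Try groups of 4 (3 cells in 12 notes):
A3 G#3 C#3 E3 | C#4 B3 E3 G#3 | E4 D4 G#3 B3
Every group is a transposition up a 3rd of the one before; no shorter unit works.

4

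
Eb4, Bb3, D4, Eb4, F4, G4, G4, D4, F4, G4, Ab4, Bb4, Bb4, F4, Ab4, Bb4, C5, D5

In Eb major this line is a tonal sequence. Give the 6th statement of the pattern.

Ab5 Eb5 G5 Ab5 Bb5 C6

Taking 6-note groups, the heads are Eb4, G4, Bb4: the pattern moves up a 3rd.
Continuing the starts: D5 → F5 → Ab5.
Statement 6 starts on Ab5 and keeps the same diatonic contour: Ab5 Eb5 G5 Ab5 Bb5 C6.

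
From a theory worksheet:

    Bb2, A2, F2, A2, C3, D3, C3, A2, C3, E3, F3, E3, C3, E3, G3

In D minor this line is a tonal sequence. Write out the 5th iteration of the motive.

C4 Bb3 G3 Bb3 D4

The 5-note cells begin on Bb2, D3, F3 — each up a 3rd from the last.
Carrying on: A3 → C4.
From C4 the diatonic shape gives C4 Bb3 G3 Bb3 D4.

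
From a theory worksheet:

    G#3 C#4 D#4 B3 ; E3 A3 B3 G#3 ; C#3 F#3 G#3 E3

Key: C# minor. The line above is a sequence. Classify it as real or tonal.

tonal

Every note is diatonic to C# minor.
Cell 1 has -4 semitones from note 3 to 4, but cell 2 has -3 — the interval quality changes while the contour stays the same, which is the hallmark of a tonal sequence.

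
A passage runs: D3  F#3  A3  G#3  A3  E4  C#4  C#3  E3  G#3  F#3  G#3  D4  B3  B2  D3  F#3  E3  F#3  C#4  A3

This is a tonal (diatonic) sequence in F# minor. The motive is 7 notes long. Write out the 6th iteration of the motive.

F#2 A2 C#3 B2 C#3 G#3 E3

Taking 7-note groups, the heads are D3, C#3, B2: the pattern moves down a 2nd.
Carrying on: A2 → G#2 → F#2.
Statement 6 starts on F#2 and keeps the same diatonic contour: F#2 A2 C#3 B2 C#3 G#3 E3.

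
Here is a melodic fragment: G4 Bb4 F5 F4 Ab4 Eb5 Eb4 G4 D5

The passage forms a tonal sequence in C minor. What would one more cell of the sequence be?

D4 F4 C5

The 3-note cells begin on G4, F4, Eb4 — each down a 2nd from the last.
Statement 4 starts on D4 and keeps the same diatonic contour: D4 F4 C5.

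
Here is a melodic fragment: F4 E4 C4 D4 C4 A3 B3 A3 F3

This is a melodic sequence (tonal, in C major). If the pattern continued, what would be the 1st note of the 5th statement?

Grouping in 3s, the 1st note of each cell is F4, D4, B3.
Extending down a 3rd: G3 → E3.

E3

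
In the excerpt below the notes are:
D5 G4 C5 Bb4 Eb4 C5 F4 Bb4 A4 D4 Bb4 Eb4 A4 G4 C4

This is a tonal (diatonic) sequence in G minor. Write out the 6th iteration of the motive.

With a 5-note motive the entries are D5, C5, Bb4, each down a 2nd from the previous.
Extending down a 2nd: A4 → G4 → F4.
So cell 6 is F4 Bb3 Eb4 D4 G3.

F4 Bb3 Eb4 D4 G3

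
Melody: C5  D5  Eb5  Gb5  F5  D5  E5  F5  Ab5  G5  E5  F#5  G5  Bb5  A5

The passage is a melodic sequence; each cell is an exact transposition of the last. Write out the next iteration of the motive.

Taking 5-note groups, the heads are C5, D5, E5: the pattern moves up a 2nd.
From F#5 the exact shape gives F#5 G#5 A5 C6 B5.

F#5 G#5 A5 C6 B5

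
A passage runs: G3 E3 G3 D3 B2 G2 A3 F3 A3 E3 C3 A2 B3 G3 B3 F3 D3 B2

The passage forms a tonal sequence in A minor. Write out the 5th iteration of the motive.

Unit = 6 notes; the statements start on G3, A3, B3, moving up a 2nd each time.
Carrying on: C4 → D4.
So cell 5 is D4 B3 D4 A3 F3 D3.

D4 B3 D4 A3 F3 D3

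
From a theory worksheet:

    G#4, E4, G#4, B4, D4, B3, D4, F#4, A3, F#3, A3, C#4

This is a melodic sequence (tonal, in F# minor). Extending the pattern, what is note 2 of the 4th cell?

C#3

The unit is 4 notes. Position-2 pitches of the 3 shown cells: E4, B3, F#3.
One more down a 4th gives C#3.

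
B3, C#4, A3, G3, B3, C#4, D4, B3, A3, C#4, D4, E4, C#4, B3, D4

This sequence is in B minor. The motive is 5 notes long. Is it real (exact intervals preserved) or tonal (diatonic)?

Every note is diatonic to B minor.
Cell 1 has +2 semitones from note 1 to 2, but cell 2 has +1 — the interval quality changes while the contour stays the same, which is the hallmark of a tonal sequence.

tonal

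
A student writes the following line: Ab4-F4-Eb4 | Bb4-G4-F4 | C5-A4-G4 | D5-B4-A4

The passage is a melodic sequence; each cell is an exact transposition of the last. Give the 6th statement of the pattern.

F#5 D#5 C#5

With a 3-note motive the entries are Ab4, Bb4, C5, D5, each up a 2nd from the previous.
Carrying on: E5 → F#5.
From F#5 the exact shape gives F#5 D#5 C#5.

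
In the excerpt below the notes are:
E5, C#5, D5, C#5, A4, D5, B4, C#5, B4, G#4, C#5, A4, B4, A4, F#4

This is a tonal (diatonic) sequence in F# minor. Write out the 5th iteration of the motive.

With a 5-note motive the entries are E5, D5, C#5, each down a 2nd from the previous.
Extending down a 2nd: B4 → A4.
Statement 5 starts on A4 and keeps the same diatonic contour: A4 F#4 G#4 F#4 D4.

A4 F#4 G#4 F#4 D4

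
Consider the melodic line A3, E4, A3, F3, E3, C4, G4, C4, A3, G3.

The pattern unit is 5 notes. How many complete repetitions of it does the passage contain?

10 notes in groups of 5 gives 10/5 = 2 statements.
Starts: A3, C4 — each up a 3rd.

2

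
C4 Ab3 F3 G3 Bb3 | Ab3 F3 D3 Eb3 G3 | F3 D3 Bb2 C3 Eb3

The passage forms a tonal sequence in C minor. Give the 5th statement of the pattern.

Unit = 5 notes; the statements start on C4, Ab3, F3, moving down a 3rd each time.
Carrying on: D3 → Bb2.
From Bb2 the diatonic shape gives Bb2 G2 Eb2 F2 Ab2.

Bb2 G2 Eb2 F2 Ab2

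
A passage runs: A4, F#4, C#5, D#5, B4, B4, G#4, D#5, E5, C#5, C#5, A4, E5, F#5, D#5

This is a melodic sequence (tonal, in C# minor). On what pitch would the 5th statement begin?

E5

Taking 5-note groups, the heads are A4, B4, C#5: the pattern moves up a 2nd.
Continuing: D#5 → E5. Statement 5 starts on E5.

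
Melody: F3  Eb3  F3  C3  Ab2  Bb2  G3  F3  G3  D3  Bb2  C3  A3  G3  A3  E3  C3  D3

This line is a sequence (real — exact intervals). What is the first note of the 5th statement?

C#4

With a 6-note motive the entries are F3, G3, A3, each up a 2nd from the previous.
Extending the heads up a 2nd: B3 → C#4.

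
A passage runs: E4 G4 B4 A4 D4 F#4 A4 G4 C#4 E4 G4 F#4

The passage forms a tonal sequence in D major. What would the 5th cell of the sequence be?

A3 C#4 E4 D4

With a 4-note motive the entries are E4, D4, C#4, each down a 2nd from the previous.
Carrying on: B3 → A3.
From A3 the diatonic shape gives A3 C#4 E4 D4.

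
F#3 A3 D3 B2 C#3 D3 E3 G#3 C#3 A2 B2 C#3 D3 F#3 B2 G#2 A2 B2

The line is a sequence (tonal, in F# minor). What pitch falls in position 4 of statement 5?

E2

The unit is 6 notes. Position-4 pitches of the 3 shown cells: B2, A2, G#2.
Extending down a 2nd: F#2 → E2.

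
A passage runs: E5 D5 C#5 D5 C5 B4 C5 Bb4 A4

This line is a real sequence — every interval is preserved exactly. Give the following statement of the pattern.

Unit = 3 notes; the statements start on E5, D5, C5, moving down a 2nd each time.
Statement 4 starts on Bb4 and keeps the same exact contour: Bb4 Ab4 G4.

Bb4 Ab4 G4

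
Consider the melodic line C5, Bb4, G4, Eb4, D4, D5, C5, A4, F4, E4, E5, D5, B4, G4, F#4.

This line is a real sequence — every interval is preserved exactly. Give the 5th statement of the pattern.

G#5 F#5 D#5 B4 A#4

With a 5-note motive the entries are C5, D5, E5, each up a 2nd from the previous.
Continuing the starts: F#5 → G#5.
So cell 5 is G#5 F#5 D#5 B4 A#4.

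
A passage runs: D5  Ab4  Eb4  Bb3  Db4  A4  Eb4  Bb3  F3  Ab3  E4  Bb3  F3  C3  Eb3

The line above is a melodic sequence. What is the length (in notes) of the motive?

There are 15 notes; a 5-note unit gives 3 cells:
D5 Ab4 Eb4 Bb3 Db4 | A4 Eb4 Bb3 F3 Ab3 | E4 Bb3 F3 C3 Eb3
Each cell is the previous one down a 4th — so the unit is 5 notes.

5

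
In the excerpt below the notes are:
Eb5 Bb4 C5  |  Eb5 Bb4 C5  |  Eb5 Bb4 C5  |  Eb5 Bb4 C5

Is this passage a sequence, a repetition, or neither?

repetition

Each 3-note cell is identical (Eb5 Bb4 C5), restated at the same pitch.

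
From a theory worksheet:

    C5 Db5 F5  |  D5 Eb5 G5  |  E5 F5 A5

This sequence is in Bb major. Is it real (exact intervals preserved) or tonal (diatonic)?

Each cell has the same semitone pattern (1, 4) — intervals are preserved exactly.
And Db5 lies outside Bb major, so the sequence is real rather than tonal.

real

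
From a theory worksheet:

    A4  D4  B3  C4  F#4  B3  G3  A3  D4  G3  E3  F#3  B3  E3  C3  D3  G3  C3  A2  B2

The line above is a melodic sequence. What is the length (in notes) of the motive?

4

There are 20 notes; a 4-note unit gives 5 cells:
A4 D4 B3 C4 | F#4 B3 G3 A3 | D4 G3 E3 F#3 | B3 E3 C3 D3 | G3 C3 A2 B2
Every group is a transposition down a 3rd of the one before; no shorter unit works.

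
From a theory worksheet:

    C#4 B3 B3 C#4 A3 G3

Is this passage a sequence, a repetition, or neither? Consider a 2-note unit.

neither

Note 2 of cell 2 is C#4; if this were a sequence it would be A3. No unit length gives a consistent transposition pattern.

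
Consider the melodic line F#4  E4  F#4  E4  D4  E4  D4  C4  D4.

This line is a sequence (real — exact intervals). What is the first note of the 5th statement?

Bb3

The 3-note cells begin on F#4, E4, D4 — each down a 2nd from the last.
Continuing: C4 → Bb3. Statement 5 starts on Bb3.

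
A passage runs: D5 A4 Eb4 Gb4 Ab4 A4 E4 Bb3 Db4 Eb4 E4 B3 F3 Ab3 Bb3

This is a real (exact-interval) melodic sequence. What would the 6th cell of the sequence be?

With a 5-note motive the entries are D5, A4, E4, each down a 4th from the previous.
Carrying on: B3 → F#3 → C#3.
From C#3 the exact shape gives C#3 G#2 D2 F2 G2.

C#3 G#2 D2 F2 G2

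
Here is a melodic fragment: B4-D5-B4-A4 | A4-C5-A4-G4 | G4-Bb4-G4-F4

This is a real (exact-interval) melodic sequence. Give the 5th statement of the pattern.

Unit = 4 notes; the statements start on B4, A4, G4, moving down a 2nd each time.
Carrying on: F4 → Eb4.
So cell 5 is Eb4 Gb4 Eb4 Db4.

Eb4 Gb4 Eb4 Db4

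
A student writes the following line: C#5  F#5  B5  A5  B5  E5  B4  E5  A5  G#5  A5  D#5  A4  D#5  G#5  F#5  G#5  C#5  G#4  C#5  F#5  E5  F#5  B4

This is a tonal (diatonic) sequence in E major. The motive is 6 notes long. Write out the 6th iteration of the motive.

E4 A4 D#5 C#5 D#5 G#4

With a 6-note motive the entries are C#5, B4, A4, G#4, each down a 2nd from the previous.
Carrying on: F#4 → E4.
Statement 6 starts on E4 and keeps the same diatonic contour: E4 A4 D#5 C#5 D#5 G#4.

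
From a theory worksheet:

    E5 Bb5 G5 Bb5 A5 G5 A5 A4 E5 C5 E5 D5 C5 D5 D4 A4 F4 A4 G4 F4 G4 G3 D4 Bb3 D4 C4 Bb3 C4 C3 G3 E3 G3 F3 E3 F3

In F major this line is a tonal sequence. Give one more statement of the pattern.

Taking 7-note groups, the heads are E5, A4, D4, G3, C3: the pattern moves down a 5th.
So cell 6 is F2 C3 A2 C3 Bb2 A2 Bb2.

F2 C3 A2 C3 Bb2 A2 Bb2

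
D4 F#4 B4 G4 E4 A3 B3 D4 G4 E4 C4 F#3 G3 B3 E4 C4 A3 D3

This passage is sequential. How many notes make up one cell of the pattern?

6

18 notes total. Splitting into 3 groups of 6:
D4 F#4 B4 G4 E4 A3 | B3 D4 G4 E4 C4 F#3 | G3 B3 E4 C4 A3 D3
Every group is a transposition down a 3rd of the one before; no shorter unit works.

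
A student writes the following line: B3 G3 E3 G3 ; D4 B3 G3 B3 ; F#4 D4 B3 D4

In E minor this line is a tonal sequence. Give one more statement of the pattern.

A4 F#4 D4 F#4

The 4-note cells begin on B3, D4, F#4 — each up a 3rd from the last.
Statement 4 starts on A4 and keeps the same diatonic contour: A4 F#4 D4 F#4.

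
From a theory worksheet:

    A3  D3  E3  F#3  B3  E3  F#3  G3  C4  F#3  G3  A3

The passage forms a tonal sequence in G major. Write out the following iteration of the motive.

D4 G3 A3 B3

The 4-note cells begin on A3, B3, C4 — each up a 2nd from the last.
So cell 4 is D4 G3 A3 B3.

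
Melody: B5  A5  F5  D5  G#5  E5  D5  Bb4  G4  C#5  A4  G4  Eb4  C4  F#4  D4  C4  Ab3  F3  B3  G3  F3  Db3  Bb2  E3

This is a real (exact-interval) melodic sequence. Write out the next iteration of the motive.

C3 Bb2 Gb2 Eb2 A2

Unit = 5 notes; the statements start on B5, E5, A4, D4, G3, moving down a 5th each time.
From C3 the exact shape gives C3 Bb2 Gb2 Eb2 A2.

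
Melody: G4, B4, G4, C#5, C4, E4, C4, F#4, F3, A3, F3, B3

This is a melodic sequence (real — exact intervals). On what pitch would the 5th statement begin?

Eb2

Unit = 4 notes; the statements start on G4, C4, F3, moving down a 5th each time.
Continuing: Bb2 → Eb2. Statement 5 starts on Eb2.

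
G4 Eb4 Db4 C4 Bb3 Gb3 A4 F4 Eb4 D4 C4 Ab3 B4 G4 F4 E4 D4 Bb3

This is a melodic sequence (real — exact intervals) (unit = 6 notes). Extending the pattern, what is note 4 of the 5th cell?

G#4

Grouping in 6s, the 4th note of each cell is C4, D4, E4.
Each moves up a 2nd. Continuing: F#4 → G#4.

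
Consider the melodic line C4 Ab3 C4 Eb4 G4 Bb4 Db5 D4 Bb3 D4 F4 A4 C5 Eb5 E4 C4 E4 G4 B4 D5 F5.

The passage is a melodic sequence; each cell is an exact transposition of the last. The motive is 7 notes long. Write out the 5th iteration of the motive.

G#4 E4 G#4 B4 D#5 F#5 A5

Unit = 7 notes; the statements start on C4, D4, E4, moving up a 2nd each time.
Extending up a 2nd: F#4 → G#4.
Statement 5 starts on G#4 and keeps the same exact contour: G#4 E4 G#4 B4 D#5 F#5 A5.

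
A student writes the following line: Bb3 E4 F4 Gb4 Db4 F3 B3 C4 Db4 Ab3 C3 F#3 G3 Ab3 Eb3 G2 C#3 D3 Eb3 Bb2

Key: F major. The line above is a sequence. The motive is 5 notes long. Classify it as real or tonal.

Each cell has the same semitone pattern (6, 1, 1, -5) — intervals are preserved exactly.
And Gb4 lies outside F major, so the sequence is real rather than tonal.

real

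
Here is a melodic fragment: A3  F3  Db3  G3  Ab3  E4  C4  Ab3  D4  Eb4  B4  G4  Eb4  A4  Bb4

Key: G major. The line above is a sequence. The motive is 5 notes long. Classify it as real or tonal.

Each cell has the same semitone pattern (-4, -4, 6, 1) — intervals are preserved exactly.
And F3 lies outside G major, so the sequence is real rather than tonal.

real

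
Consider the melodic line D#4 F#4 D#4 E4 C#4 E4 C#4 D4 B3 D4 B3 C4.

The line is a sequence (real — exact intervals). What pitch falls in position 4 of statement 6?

With 4-note cells, note 4 of each statement runs E4, D4, C4.
Extending down a 2nd: Bb3 → Ab3 → Gb3.

Gb3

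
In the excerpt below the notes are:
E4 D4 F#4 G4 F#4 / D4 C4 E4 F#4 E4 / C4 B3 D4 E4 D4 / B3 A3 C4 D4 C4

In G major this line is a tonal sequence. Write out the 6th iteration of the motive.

G3 F#3 A3 B3 A3

Taking 5-note groups, the heads are E4, D4, C4, B3: the pattern moves down a 2nd.
Extending down a 2nd: A3 → G3.
Statement 6 starts on G3 and keeps the same diatonic contour: G3 F#3 A3 B3 A3.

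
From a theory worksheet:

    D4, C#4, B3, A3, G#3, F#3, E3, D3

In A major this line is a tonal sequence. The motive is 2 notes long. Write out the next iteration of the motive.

C#3 B2

Unit = 2 notes; the statements start on D4, B3, G#3, E3, moving down a 3rd each time.
Statement 5 starts on C#3 and keeps the same diatonic contour: C#3 B2.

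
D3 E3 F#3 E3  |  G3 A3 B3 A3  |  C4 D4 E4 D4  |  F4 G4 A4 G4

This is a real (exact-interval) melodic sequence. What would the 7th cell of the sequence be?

The 4-note cells begin on D3, G3, C4, F4 — each up a 4th from the last.
Carrying on: Bb4 → Eb5 → Ab5.
Statement 7 starts on Ab5 and keeps the same exact contour: Ab5 Bb5 C6 Bb5.

Ab5 Bb5 C6 Bb5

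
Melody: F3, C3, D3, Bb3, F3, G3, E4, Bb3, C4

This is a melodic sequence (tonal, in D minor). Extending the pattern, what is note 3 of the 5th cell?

Grouping in 3s, the 3rd note of each cell is D3, G3, C4.
Carrying that up a 4th forward: F4 → Bb4.

Bb4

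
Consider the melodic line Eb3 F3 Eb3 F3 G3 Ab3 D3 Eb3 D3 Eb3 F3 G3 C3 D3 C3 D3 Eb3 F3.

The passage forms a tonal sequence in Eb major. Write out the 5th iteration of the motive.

Ab2 Bb2 Ab2 Bb2 C3 D3

With a 6-note motive the entries are Eb3, D3, C3, each down a 2nd from the previous.
Extending down a 2nd: Bb2 → Ab2.
So cell 5 is Ab2 Bb2 Ab2 Bb2 C3 D3.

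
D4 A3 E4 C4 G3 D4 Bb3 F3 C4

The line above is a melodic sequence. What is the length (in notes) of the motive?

Try groups of 3 (3 cells in 9 notes):
D4 A3 E4 | C4 G3 D4 | Bb3 F3 C4
Each cell is the previous one down a 2nd — so the unit is 3 notes.

3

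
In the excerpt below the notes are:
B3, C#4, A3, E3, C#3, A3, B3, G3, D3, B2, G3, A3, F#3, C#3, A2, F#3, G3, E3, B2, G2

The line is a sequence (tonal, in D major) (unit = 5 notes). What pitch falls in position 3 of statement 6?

The unit is 5 notes. Position-3 pitches of the 4 shown cells: A3, G3, F#3, E3.
Carrying that down a 2nd forward: D3 → C#3.

C#3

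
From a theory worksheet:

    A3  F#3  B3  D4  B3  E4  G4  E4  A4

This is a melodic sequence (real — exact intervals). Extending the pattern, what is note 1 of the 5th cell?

F5

With 3-note cells, note 1 of each statement runs A3, D4, G4.
Extending up a 4th: C5 → F5.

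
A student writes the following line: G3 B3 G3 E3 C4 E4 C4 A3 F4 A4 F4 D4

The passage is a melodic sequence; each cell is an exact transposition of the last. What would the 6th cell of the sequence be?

Ab5 C6 Ab5 F5

The 4-note cells begin on G3, C4, F4 — each up a 4th from the last.
Carrying on: Bb4 → Eb5 → Ab5.
Statement 6 starts on Ab5 and keeps the same exact contour: Ab5 C6 Ab5 F5.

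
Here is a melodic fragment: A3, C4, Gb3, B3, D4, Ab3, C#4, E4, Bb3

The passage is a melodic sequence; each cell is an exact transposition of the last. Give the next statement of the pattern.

Taking 3-note groups, the heads are A3, B3, C#4: the pattern moves up a 2nd.
So cell 4 is D#4 F#4 C4.

D#4 F#4 C4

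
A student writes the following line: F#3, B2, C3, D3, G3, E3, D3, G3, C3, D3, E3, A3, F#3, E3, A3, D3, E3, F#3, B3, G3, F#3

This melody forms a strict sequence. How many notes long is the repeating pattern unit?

Try groups of 7 (3 cells in 21 notes):
F#3 B2 C3 D3 G3 E3 D3 | G3 C3 D3 E3 A3 F#3 E3 | A3 D3 E3 F#3 B3 G3 F#3
Each cell is the previous one up a 2nd — so the unit is 7 notes.

7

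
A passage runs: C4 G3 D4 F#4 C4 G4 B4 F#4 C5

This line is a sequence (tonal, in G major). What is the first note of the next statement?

E5

With a 3-note motive the entries are C4, F#4, B4, each up a 4th from the previous.
The next head, up a 4th from B4, is E5.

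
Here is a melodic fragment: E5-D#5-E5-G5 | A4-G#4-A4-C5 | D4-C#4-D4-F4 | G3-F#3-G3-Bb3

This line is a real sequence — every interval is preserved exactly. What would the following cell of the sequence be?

The 4-note cells begin on E5, A4, D4, G3 — each down a 5th from the last.
So cell 5 is C3 B2 C3 Eb3.

C3 B2 C3 Eb3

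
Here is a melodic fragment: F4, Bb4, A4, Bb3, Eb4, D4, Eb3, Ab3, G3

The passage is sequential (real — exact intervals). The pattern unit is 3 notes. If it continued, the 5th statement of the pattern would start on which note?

The 3-note cells begin on F4, Bb3, Eb3 — each down a 5th from the last.
Extending the heads down a 5th: Ab2 → Db2.

Db2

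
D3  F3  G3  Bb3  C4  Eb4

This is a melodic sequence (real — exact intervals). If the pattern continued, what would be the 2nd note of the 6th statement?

Gb5

The unit is 2 notes. Position-2 pitches of the 3 shown cells: F3, Bb3, Eb4.
Each moves up a 4th. Continuing: Ab4 → Db5 → Gb5.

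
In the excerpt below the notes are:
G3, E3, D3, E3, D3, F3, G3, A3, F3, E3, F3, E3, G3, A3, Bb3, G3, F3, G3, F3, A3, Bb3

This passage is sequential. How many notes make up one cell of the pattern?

7

There are 21 notes; a 7-note unit gives 3 cells:
G3 E3 D3 E3 D3 F3 G3 | A3 F3 E3 F3 E3 G3 A3 | Bb3 G3 F3 G3 F3 A3 Bb3
Every group is a transposition up a 2nd of the one before; no shorter unit works.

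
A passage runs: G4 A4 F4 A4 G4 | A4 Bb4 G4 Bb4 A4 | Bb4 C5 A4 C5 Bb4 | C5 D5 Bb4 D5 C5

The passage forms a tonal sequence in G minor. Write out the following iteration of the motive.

D5 Eb5 C5 Eb5 D5

The 5-note cells begin on G4, A4, Bb4, C5 — each up a 2nd from the last.
Statement 5 starts on D5 and keeps the same diatonic contour: D5 Eb5 C5 Eb5 D5.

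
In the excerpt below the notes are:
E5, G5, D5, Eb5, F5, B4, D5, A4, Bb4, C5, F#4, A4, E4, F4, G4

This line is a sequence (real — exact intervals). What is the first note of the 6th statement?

Taking 5-note groups, the heads are E5, B4, F#4: the pattern moves down a 4th.
Continuing: C#4 → G#3 → D#3. Statement 6 starts on D#3.

D#3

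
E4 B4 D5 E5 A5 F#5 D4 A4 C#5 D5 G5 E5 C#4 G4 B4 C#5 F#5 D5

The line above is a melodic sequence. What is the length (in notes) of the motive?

18 notes total. Splitting into 3 groups of 6:
E4 B4 D5 E5 A5 F#5 | D4 A4 C#5 D5 G5 E5 | C#4 G4 B4 C#5 F#5 D5
Every group is a transposition down a 2nd of the one before; no shorter unit works.

6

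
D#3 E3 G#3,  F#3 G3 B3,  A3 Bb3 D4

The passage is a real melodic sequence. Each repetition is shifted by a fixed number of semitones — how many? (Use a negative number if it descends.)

Taking 3-note groups, the heads are D#3, F#3, A3: the pattern moves up a 3rd.
D#3→F#3 is 54 − 51 = 3 semitones.

3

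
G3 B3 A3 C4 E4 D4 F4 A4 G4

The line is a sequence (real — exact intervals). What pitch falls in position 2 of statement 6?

C6

With 3-note cells, note 2 of each statement runs B3, E4, A4.
Carrying that up a 4th forward: D5 → G5 → C6.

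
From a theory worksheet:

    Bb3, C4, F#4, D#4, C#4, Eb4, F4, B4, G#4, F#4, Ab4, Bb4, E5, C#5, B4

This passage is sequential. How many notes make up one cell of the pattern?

15 notes total. Splitting into 3 groups of 5:
Bb3 C4 F#4 D#4 C#4 | Eb4 F4 B4 G#4 F#4 | Ab4 Bb4 E5 C#5 B4
Every group is a transposition up a 4th of the one before; no shorter unit works.

5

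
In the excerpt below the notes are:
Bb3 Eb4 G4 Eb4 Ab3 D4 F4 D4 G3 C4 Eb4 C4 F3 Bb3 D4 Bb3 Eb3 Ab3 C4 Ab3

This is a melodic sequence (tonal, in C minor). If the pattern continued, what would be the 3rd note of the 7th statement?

Grouping in 4s, the 3rd note of each cell is G4, F4, Eb4, D4, C4.
Extending down a 2nd: Bb3 → Ab3.

Ab3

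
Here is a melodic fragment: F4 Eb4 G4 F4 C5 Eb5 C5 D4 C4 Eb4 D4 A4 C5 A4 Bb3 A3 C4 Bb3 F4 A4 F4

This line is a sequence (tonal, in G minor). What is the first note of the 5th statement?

Eb3

Taking 7-note groups, the heads are F4, D4, Bb3: the pattern moves down a 3rd.
Extending the heads down a 3rd: G3 → Eb3.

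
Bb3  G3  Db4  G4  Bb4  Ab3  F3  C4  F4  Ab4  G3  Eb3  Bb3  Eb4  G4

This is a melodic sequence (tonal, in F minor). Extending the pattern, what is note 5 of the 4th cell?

With 5-note cells, note 5 of each statement runs Bb4, Ab4, G4.
Each moves down a 2nd; the next is F4.

F4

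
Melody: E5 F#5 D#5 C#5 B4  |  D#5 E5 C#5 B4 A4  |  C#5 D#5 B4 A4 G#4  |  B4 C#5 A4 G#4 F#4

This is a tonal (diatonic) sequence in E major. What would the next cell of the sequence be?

A4 B4 G#4 F#4 E4

Unit = 5 notes; the statements start on E5, D#5, C#5, B4, moving down a 2nd each time.
Statement 5 starts on A4 and keeps the same diatonic contour: A4 B4 G#4 F#4 E4.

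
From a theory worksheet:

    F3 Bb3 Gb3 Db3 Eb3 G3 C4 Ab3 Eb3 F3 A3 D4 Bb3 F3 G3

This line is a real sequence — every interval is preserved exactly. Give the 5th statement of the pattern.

C#4 F#4 D4 A3 B3

With a 5-note motive the entries are F3, G3, A3, each up a 2nd from the previous.
Carrying on: B3 → C#4.
Statement 5 starts on C#4 and keeps the same exact contour: C#4 F#4 D4 A3 B3.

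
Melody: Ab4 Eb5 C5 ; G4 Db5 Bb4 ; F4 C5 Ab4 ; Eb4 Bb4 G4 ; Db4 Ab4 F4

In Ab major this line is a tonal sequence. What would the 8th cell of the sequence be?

With a 3-note motive the entries are Ab4, G4, F4, Eb4, Db4, each down a 2nd from the previous.
Carrying on: C4 → Bb3 → Ab3.
So cell 8 is Ab3 Eb4 C4.

Ab3 Eb4 C4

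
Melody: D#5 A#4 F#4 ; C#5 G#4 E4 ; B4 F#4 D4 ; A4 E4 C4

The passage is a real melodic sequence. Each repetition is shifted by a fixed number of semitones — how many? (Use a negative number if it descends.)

-2

Unit = 3 notes; the statements start on D#5, C#5, B4, A4, moving down a 2nd each time.
D#5→C#5 is 73 − 75 = -2 semitones.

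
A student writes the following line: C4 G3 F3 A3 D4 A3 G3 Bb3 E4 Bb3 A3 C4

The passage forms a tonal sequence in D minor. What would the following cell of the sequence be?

With a 4-note motive the entries are C4, D4, E4, each up a 2nd from the previous.
Statement 4 starts on F4 and keeps the same diatonic contour: F4 C4 Bb3 D4.

F4 C4 Bb3 D4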